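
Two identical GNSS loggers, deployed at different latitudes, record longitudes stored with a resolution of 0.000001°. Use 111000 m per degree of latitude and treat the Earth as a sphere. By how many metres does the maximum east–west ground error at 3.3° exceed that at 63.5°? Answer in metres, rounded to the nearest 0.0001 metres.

0.0306 metres

With a 0.000001° grid the true value lies within half a step, ±0.000001°/2 = ±5e-07°, of the stored one.
At 3.3°: 5e-07° × 111000 × cos 3.3° = 5e-07 × 111000 × 0.9983 ≈ 0.055408 m.
Error at 63.5° = 5e-07° × 111000 × cos 63.5° ≈ 0.0555 × 0.4462 = 0.024764 m.
Difference: 0.055408 − 0.024764 = 0.030644 m.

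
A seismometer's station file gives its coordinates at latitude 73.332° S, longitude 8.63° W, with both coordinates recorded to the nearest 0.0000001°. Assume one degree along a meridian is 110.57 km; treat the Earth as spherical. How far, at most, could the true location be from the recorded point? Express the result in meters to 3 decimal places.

Rounding to 7 decimal places leaves each coordinate within ±5e-08° of the true value.
Latitude error → 5e-08 × 110570 = 0.0055285 m along the meridian.
E–W at 73.332°: 5e-08° × 110570 × cos 73.332° = 5e-08 × 110570 × 0.2868 ≈ 0.00158571 m.
Combining orthogonally: (0.0055285² + 0.00158571²)^½ ≈ 0.00575142 m.

0.006 meters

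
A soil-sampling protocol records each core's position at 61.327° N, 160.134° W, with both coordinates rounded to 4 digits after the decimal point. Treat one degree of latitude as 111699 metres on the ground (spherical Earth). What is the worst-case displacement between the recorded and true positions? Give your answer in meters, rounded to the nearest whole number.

6 meters

Rounding to 4 decimal places leaves each coordinate within ±5e-05° of the true value.
N–S: 5e-05° × 111699 m/° = 5.58495 m.
East–west component at 61.327°: 5e-05° × 111699 × cos 61.327° ≈ 5e-05 × 53594.3 ≈ 2.67972 m.
Combining orthogonally: (5.58495² + 2.67972²)^½ ≈ 6.19456 m.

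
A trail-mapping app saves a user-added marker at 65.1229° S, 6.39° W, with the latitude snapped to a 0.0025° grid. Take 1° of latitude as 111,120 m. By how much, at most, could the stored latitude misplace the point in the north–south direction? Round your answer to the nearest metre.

With a 0.0025° grid the true value lies within half a step, ±0.0025°/2 = ±0.00125°, of the stored one.
Along the meridian that is 0.00125° × 111120 m/° = 138.9 m.

139 metres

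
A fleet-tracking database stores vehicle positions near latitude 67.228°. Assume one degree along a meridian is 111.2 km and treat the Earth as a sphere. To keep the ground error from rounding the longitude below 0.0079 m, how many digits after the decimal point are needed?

7 decimal places

At 67.228° one degree of longitude covers 111200 × cos 67.228° ≈ 111200 × 0.3871 ≈ 43041.6 m.
With N decimal places the half-ulp bound is 0.5·10⁻ᴺ°, or 0.5·10⁻ᴺ × 43041.6 m on the ground.
Need 0.5 × 43041.6 × 10⁻ᴺ ≤ 0.0079 → 10⁻ᴺ ≤ 3.671e-07, so N ≥ 6.44.
So 7 decimal places suffice (0.00215 m); 6 would allow up to 0.0215 m.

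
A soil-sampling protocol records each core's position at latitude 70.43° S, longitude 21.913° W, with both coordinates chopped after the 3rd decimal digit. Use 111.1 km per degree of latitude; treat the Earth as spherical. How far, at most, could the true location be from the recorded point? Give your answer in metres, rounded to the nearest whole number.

Truncating at 3 decimal places can drop up to a full unit in the last place, so each coordinate may be off by as much as 0.001°.
North–south component: 0.001° × 111100 = 111.1 m.
East–west component at 70.43°: 0.001° × 111100 × cos 70.43° ≈ 0.001 × 37213.9 ≈ 37.2139 m.
Worst case both components are at the extreme and orthogonal: √(111.1² + 37.2139²) ≈ 117.167 m.

117 metres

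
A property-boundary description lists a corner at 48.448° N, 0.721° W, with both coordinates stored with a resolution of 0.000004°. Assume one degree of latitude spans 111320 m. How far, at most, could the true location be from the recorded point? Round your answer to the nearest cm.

With a 0.000004° grid the true value lies within half a step, ±0.000004°/2 = ±2e-06°, of the stored one.
North–south component: 2e-06° × 111320 = 0.22264 m.
Longitude error → 2e-06 × 111320 × cos 48.448° = 2e-06 × 111320 × 0.6633 ≈ 0.147677 m.
Worst case both components are at the extreme and orthogonal: √(0.22264² + 0.147677²) ≈ 0.267165 m.
That is 0.267165 m = 26.716 cm.

27 cm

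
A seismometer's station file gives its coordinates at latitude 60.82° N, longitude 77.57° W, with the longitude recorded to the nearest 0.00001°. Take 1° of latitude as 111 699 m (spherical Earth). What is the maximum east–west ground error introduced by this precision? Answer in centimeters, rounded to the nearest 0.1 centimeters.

Rounding to 5 decimal places leaves the longitude within ±5e-06° of the true value.
At latitude 60.82° a degree of longitude spans 111699 m × cos 60.82° = 111699 × 0.4876 ≈ 54459.4 m.
East–west error: 5e-06° × 54459.4 m/° ≈ 0.272297 m.
That is 0.272297 m = 27.23 cm.

27.2 centimeters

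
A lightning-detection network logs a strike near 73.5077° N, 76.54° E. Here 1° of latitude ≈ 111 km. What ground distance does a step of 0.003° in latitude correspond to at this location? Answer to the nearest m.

0.003° × 111000 m/° = 333 m.

333 m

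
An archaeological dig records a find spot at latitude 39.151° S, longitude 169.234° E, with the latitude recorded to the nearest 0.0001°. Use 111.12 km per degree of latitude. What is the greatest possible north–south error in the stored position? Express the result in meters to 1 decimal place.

Rounding to 4 decimal places leaves the latitude within ±5e-05° of the true value.
Along the meridian that is 5e-05° × 111120 m/° = 5.556 m.

5.6 meters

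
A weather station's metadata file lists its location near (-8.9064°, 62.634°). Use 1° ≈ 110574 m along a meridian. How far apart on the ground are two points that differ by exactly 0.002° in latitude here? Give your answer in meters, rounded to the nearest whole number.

221 meters

Along a meridian 0.002° is 0.002 × 110574 = 221.148 m.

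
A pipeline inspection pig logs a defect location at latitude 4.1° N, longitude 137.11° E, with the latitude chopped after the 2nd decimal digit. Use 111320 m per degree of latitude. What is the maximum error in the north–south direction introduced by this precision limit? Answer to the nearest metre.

1113 metres

Truncating at 2 decimal places can drop up to a full unit in the last place, so the latitude may be off by as much as 0.01°.
Along the meridian that is 0.01° × 111320 m/° = 1113.2 m.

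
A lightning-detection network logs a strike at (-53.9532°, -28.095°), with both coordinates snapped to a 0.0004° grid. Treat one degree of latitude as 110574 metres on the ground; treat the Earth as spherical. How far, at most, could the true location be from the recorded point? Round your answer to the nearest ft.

With a 0.0004° grid the true value lies within half a step, ±0.0004°/2 = ±0.0002°, of the stored one.
North–south component: 0.0002° × 110574 = 22.1148 m.
Longitude error → 0.0002 × 110574 × cos 53.9532° = 0.0002 × 110574 × 0.5884 ≈ 13.0134 m.
Combining orthogonally: (22.1148² + 13.0134²)^½ ≈ 25.6595 m.
In feet: 25.6595 m ÷ 0.3048 ≈ 84.185 ft.

84 ft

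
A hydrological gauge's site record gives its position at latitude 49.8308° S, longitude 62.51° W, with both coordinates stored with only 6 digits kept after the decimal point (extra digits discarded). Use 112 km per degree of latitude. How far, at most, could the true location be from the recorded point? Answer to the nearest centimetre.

13 centimetres

Truncating at 6 decimal places can drop up to a full unit in the last place, so each coordinate may be off by as much as 1e-06°.
N–S: 1e-06° × 112000 m/° = 0.112 m.
Longitude error → 1e-06 × 112000 × cos 49.8308° = 1e-06 × 112000 × 0.6450 ≈ 0.0722453 m.
Worst case both components are at the extreme and orthogonal: √(0.112² + 0.0722453²) ≈ 0.133279 m.
That is 0.133279 m = 13.328 cm.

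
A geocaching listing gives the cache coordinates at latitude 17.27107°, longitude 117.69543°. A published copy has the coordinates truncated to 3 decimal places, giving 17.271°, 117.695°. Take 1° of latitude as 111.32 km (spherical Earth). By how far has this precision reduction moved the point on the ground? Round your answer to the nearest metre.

The latitude changed by +0.00007° and the longitude by +0.00043°.
N–S: 0.00007° × 111320 m/° = 7.7924 m.
E–W at 17.271°: 0.00043° × 111320 × cos 17.271° = 0.00043 × 111320 × 0.9549 ≈ 45.7093 m.
Combined displacement = (7.7924² + 45.7093²)^½ ≈ 46.3688 m.

46 metres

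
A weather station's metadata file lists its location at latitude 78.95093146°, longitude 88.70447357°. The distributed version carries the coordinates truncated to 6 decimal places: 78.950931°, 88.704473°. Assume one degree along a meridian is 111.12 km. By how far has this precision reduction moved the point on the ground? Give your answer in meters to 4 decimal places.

The latitude changed by +0.00000046° and the longitude by +0.00000057°.
North–south shift: 0.00000046 × 111120 = 0.0511152 m.
E–W at 78.9509°: 0.00000057° × 111120 × cos 78.9509° = 0.00000057 × 111120 × 0.1916 ≈ 0.0121388 m.
Combined displacement = (0.0511152² + 0.0121388²)^½ ≈ 0.0525368 m.

0.0525 meters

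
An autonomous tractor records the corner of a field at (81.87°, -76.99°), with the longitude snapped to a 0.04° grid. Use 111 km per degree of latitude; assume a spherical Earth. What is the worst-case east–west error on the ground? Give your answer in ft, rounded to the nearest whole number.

With a 0.04° grid the true value lies within half a step, ±0.04°/2 = ±0.02°, of the stored one.
At latitude 81.87° a degree of longitude spans 111000 m × cos 81.87° = 111000 × 0.1414 ≈ 15697.6 m.
East–west error: 0.02° × 15697.6 m/° ≈ 313.951 m.
Converting: 313.951 m × 3.2808 ft/m ≈ 1030 ft.

1030 ft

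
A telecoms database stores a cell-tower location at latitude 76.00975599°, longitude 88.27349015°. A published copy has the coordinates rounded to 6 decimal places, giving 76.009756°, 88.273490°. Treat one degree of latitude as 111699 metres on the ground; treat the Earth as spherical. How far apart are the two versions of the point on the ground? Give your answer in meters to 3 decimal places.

Δlat = 76.00975599 − 76.009756 = -0.00000001°; Δlon = 88.27349015 − 88.273490 = +0.00000015°.
N–S: -0.00000001° × 111699 m/° = -0.00111699 m.
E–W at 76.0098°: 0.00000015° × 111699 × cos 76.0098° = 0.00000015 × 111699 × 0.2418 ≈ 0.0040506 m.
Distance: √(0.00111699² + 0.0040506²) ≈ 0.00420179 m.

0.004 meters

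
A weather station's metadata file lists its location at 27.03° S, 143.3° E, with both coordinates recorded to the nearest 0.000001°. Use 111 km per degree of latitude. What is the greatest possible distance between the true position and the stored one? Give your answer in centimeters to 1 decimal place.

Rounding to 6 decimal places leaves each coordinate within ±5e-07° of the true value.
N–S: 5e-07° × 111000 m/° = 0.0555 m.
E–W at 27.03°: 5e-07° × 111000 × cos 27.03° = 5e-07 × 111000 × 0.8908 ≈ 0.0494377 m.
The two errors are perpendicular, so the maximum displacement is √(0.0555² + 0.0494377²) ≈ 0.0743259 m.
That is 0.0743259 m = 7.4326 cm.

7.4 centimeters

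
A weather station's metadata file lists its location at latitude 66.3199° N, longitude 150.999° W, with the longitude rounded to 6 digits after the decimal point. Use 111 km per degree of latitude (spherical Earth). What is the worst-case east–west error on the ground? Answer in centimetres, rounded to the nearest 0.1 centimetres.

Rounding to 6 decimal places leaves the longitude within ±5e-07° of the true value.
Parallels shrink by cos φ, so at 66.3199° a degree of longitude is 111000 × 0.4016 ≈ 44580.9 m.
Maximum E–W displacement: 5e-07 × 44580.9 = 0.0222904 m.
That is 0.0222904 m = 2.229 cm.

2.2 centimetres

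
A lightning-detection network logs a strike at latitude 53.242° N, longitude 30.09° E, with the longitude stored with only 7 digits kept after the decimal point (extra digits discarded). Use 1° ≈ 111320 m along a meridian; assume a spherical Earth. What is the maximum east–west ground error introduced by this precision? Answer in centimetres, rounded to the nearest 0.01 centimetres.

0.67 centimetres

Truncating at 7 decimal places can drop up to a full unit in the last place, so the longitude may be off by as much as 1e-07°.
One degree of longitude at 53.242° is 111320 × cos 53.242° ≈ 111320 × 0.5984 = 66617.9 m.
Maximum E–W displacement: 1e-07 × 66617.9 = 0.00666179 m.
That is 0.00666179 m = 0.66618 cm.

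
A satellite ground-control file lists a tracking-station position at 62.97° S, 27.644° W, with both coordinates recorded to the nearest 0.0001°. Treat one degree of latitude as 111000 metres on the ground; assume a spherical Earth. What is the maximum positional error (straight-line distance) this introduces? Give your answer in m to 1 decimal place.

6.1 m

Rounding to 4 decimal places leaves each coordinate within ±5e-05° of the true value.
Latitude error → 5e-05 × 111000 = 5.55 m along the meridian.
Longitude error → 5e-05 × 111000 × cos 62.97° = 5e-05 × 111000 × 0.4545 ≈ 2.52224 m.
The two errors are perpendicular, so the maximum displacement is √(5.55² + 2.52224²) ≈ 6.09624 m.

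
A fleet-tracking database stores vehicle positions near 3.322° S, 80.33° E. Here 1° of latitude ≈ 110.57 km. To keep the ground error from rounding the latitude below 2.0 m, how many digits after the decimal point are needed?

One degree of latitude covers 110570 m.
Rounding to N decimal places gives at most 0.5 × 10⁻ᴺ degrees of error, i.e. 0.5 × 10⁻ᴺ × 110570 m.
Setting 55285 × 10⁻ᴺ ≤ 2.0 gives 10ᴺ ≥ 2.764e+04, i.e. N ≥ 4.44.
N = 4 would give 5.53 m (too coarse); N = 5 gives 0.553 m ≤ 2.0 m.

5 decimal places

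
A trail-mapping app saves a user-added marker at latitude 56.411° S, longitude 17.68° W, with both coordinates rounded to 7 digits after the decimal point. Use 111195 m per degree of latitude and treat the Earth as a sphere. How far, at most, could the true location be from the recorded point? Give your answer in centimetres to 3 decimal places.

0.635 centimetres

Rounding to 7 decimal places leaves each coordinate within ±5e-08° of the true value.
Latitude error → 5e-08 × 111195 = 0.00555975 m along the meridian.
East–west component at 56.411°: 5e-08° × 111195 × cos 56.411° ≈ 5e-08 × 61516.6 ≈ 0.00307583 m.
Combining orthogonally: (0.00555975² + 0.00307583²)^½ ≈ 0.00635386 m.
That is 0.00635386 m = 0.63539 cm.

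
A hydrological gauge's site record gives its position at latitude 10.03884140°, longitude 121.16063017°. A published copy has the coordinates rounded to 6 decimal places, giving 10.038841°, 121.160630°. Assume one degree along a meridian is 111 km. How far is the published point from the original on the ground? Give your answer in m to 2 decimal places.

0.05 m

Δlat = 10.03884140 − 10.038841 = +0.00000040°; Δlon = 121.16063017 − 121.160630 = +0.00000017°.
North–south shift: 0.00000040 × 111000 = 0.0444 m.
East–west at this latitude: 0.00000017° × 111000 × cos 10.0388° ≈ 0.00000017 × 109301 = 0.0185811 m.
Combined displacement = (0.0444² + 0.0185811²)^½ ≈ 0.0481312 m.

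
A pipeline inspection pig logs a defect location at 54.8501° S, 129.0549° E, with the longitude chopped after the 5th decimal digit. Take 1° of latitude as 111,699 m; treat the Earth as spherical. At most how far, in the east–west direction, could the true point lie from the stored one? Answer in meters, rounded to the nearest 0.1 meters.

Truncating at 5 decimal places can drop up to a full unit in the last place, so the longitude may be off by as much as 1e-05°.
One degree of longitude at 54.8501° is 111699 × cos 54.8501° ≈ 111699 × 0.5757 = 64307.1 m.
Maximum E–W displacement: 1e-05 × 64307.1 = 0.643071 m.

0.6 meters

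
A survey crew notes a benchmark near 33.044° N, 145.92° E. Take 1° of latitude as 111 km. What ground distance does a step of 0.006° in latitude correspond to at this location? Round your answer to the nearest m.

Along a meridian 0.006° is 0.006 × 111000 = 666 m.

666 m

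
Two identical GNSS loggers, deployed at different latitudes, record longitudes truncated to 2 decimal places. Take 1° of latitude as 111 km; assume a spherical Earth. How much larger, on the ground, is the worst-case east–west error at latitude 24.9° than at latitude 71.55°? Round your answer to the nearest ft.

2151 ft

Truncating at 2 decimal places can drop up to a full unit in the last place, so the longitude may be off by as much as 0.01°.
At 24.9°: 0.01° × 111000 × cos 24.9° = 0.01 × 111000 × 0.9070 ≈ 1006.8 m.
At 71.55°: 0.01° × 111000 × cos 71.55° = 0.01 × 111000 × 0.3165 ≈ 351.29 m.
Difference: 1006.8 − 351.29 = 655.53 m.
Converting: 655.529 m × 3.2808 ft/m ≈ 2150.7 ft.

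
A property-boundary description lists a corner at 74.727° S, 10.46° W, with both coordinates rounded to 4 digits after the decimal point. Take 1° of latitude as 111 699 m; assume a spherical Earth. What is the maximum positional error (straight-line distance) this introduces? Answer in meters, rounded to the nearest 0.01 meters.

Rounding to 4 decimal places leaves each coordinate within ±5e-05° of the true value.
N–S: 5e-05° × 111699 m/° = 5.58495 m.
E–W at 74.727°: 5e-05° × 111699 × cos 74.727° = 5e-05 × 111699 × 0.2634 ≈ 1.47118 m.
Worst case both components are at the extreme and orthogonal: √(5.58495² + 1.47118²) ≈ 5.77547 m.

5.78 meters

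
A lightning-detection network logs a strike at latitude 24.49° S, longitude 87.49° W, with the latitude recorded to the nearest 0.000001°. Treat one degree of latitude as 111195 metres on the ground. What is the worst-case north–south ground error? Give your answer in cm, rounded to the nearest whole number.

Rounding to 6 decimal places leaves the latitude within ±5e-07° of the true value.
So the N–S error is at most 5e-07 × 111195 = 0.0555975 m.
That is 0.0555975 m = 5.5597 cm.

6 cm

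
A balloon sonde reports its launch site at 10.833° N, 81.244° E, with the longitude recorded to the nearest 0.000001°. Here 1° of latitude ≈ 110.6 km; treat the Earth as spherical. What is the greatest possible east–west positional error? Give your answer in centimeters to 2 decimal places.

Rounding to 6 decimal places leaves the longitude within ±5e-07° of the true value.
Parallels shrink by cos φ, so at 10.833° a degree of longitude is 110600 × 0.9822 ≈ 108629 m.
East–west error: 5e-07° × 108629 m/° ≈ 0.0543145 m.
That is 0.0543145 m = 5.4315 cm.

5.43 centimeters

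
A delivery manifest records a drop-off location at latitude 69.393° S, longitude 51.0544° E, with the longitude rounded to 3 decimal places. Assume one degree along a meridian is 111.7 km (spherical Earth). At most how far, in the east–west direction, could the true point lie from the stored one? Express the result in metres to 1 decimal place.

Rounding to 3 decimal places leaves the longitude within ±0.0005° of the true value.
At latitude 69.393° a degree of longitude spans 111700 m × cos 69.393° = 111700 × 0.3520 ≈ 39313.5 m.
East–west error: 0.0005° × 39313.5 m/° ≈ 19.6567 m.

19.7 metres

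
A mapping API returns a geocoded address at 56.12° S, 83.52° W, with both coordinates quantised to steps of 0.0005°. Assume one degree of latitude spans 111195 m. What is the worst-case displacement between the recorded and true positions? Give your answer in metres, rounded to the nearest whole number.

With a 0.0005° grid the true value lies within half a step, ±0.0005°/2 = ±0.00025°, of the stored one.
North–south component: 0.00025° × 111195 = 27.7988 m.
Longitude error → 0.00025 × 111195 × cos 56.12° = 0.00025 × 111195 × 0.5575 ≈ 15.4966 m.
Worst case both components are at the extreme and orthogonal: √(27.7988² + 15.4966²) ≈ 31.8263 m.

32 metres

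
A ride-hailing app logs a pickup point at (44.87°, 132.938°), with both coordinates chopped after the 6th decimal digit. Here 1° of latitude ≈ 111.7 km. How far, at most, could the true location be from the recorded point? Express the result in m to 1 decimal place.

0.1 m

Truncating at 6 decimal places can drop up to a full unit in the last place, so each coordinate may be off by as much as 1e-06°.
North–south component: 1e-06° × 111700 = 0.1117 m.
East–west component at 44.87°: 1e-06° × 111700 × cos 44.87° ≈ 1e-06 × 79162.8 ≈ 0.0791628 m.
Worst case both components are at the extreme and orthogonal: √(0.1117² + 0.0791628²) ≈ 0.136907 m.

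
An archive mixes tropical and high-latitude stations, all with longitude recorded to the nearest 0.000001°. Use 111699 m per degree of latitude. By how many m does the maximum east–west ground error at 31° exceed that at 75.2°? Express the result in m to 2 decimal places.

Rounding to 6 decimal places leaves the longitude within ±5e-07° of the true value.
Error at 31° = 5e-07° × 111699 × cos 31° ≈ 0.055849 × 0.8572 = 0.047872 m.
At 75.2°: 5e-07° × 111699 × cos 75.2° = 5e-07 × 111699 × 0.2554 ≈ 0.014267 m.
Difference: 0.047872 − 0.014267 = 0.033606 m.

0.03 m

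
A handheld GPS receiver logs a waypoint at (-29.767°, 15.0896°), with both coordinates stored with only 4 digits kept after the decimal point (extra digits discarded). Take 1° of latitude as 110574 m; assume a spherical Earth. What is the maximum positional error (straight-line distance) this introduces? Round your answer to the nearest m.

Truncating at 4 decimal places can drop up to a full unit in the last place, so each coordinate may be off by as much as 0.0001°.
N–S: 0.0001° × 110574 m/° = 11.0574 m.
East–west component at 29.767°: 0.0001° × 110574 × cos 29.767° ≈ 0.0001 × 95983.9 ≈ 9.59839 m.
Worst case both components are at the extreme and orthogonal: √(11.0574² + 9.59839²) ≈ 14.6422 m.

15 m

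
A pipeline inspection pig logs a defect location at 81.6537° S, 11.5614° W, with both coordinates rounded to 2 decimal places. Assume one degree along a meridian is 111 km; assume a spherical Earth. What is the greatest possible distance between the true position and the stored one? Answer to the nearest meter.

561 meters

Rounding to 2 decimal places leaves each coordinate within ±0.005° of the true value.
Latitude error → 0.005 × 111000 = 555 m along the meridian.
East–west component at 81.6537°: 0.005° × 111000 × cos 81.6537° ≈ 0.005 × 16112.3 ≈ 80.5615 m.
The two errors are perpendicular, so the maximum displacement is √(555² + 80.5615²) ≈ 560.817 m.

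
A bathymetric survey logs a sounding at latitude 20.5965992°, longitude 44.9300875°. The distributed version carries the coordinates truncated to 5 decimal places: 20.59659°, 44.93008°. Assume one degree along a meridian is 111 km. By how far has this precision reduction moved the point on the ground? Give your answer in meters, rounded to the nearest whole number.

1 meters

Δlat = 20.5965992 − 20.59659 = +0.0000092°; Δlon = 44.9300875 − 44.93008 = +0.0000075°.
N–S: 0.0000092° × 111000 m/° = 1.0212 m.
E–W at 20.5966°: 0.0000075° × 111000 × cos 20.5966° = 0.0000075 × 111000 × 0.9361 ≈ 0.779287 m.
Hypotenuse of the two orthogonal shifts: √(1.0212² + 0.779287²) = 1.28458 m.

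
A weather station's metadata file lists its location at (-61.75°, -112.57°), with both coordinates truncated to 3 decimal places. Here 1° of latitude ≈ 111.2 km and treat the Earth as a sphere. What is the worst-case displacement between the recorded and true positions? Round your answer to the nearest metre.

Truncating at 3 decimal places can drop up to a full unit in the last place, so each coordinate may be off by as much as 0.001°.
N–S: 0.001° × 111200 m/° = 111.2 m.
E–W at 61.75°: 0.001° × 111200 × cos 61.75° = 0.001 × 111200 × 0.4733 ≈ 52.6331 m.
The two errors are perpendicular, so the maximum displacement is √(111.2² + 52.6331²) ≈ 123.027 m.

123 metres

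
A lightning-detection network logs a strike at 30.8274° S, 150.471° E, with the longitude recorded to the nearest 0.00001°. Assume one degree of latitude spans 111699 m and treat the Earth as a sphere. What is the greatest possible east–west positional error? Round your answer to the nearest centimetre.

Rounding to 5 decimal places leaves the longitude within ±5e-06° of the true value.
One degree of longitude at 30.8274° is 111699 × cos 30.8274° ≈ 111699 × 0.8587 = 95917.6 m.
East–west error: 5e-06° × 95917.6 m/° ≈ 0.479588 m.
That is 0.479588 m = 47.959 cm.

48 centimetres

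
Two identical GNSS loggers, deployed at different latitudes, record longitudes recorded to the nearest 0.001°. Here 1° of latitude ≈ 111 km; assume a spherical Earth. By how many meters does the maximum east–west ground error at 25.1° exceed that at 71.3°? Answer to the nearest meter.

32 meters

Rounding to 3 decimal places leaves the longitude within ±0.0005° of the true value.
Error at 25.1° = 0.0005° × 111000 × cos 25.1° ≈ 55.5 × 0.9056 = 50.259 m.
At 71.3°: 0.0005° × 111000 × cos 71.3° = 0.0005 × 111000 × 0.3206 ≈ 17.794 m.
So the lower-latitude error exceeds the higher by 50.259 − 17.794 = 32.465 m.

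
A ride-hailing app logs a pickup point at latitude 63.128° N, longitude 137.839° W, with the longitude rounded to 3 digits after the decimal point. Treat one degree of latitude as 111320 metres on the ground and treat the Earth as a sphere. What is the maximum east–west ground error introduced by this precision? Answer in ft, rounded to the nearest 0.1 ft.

82.5 ft

Rounding to 3 decimal places leaves the longitude within ±0.0005° of the true value.
One degree of longitude at 63.128° is 111320 × cos 63.128° ≈ 111320 × 0.4520 = 50316.5 m.
East–west error: 0.0005° × 50316.5 m/° ≈ 25.1583 m.
In feet: 25.1583 m ÷ 0.3048 ≈ 82.54 ft.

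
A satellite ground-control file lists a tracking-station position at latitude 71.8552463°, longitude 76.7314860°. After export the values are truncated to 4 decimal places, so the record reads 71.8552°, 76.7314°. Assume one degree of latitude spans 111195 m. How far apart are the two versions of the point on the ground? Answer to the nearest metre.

6 metres

The latitude changed by +0.0000463° and the longitude by +0.0000860°.
North–south shift: 0.0000463 × 111195 = 5.14833 m.
East–west at this latitude: 0.0000860° × 111195 × cos 71.8552° ≈ 0.0000860 × 34628.3 = 2.97803 m.
Hypotenuse of the two orthogonal shifts: √(5.14833² + 2.97803²) = 5.9476 m.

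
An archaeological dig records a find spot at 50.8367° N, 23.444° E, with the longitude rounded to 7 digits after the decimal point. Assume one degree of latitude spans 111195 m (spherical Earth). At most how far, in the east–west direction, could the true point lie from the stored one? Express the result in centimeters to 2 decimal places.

0.35 centimeters

Rounding to 7 decimal places leaves the longitude within ±5e-08° of the true value.
At latitude 50.8367° a degree of longitude spans 111195 m × cos 50.8367° = 111195 × 0.6315 ≈ 70223.3 m.
So at most 5e-08° × 70223.3 ≈ 0.00351116 m east–west.
That is 0.00351116 m = 0.35112 cm.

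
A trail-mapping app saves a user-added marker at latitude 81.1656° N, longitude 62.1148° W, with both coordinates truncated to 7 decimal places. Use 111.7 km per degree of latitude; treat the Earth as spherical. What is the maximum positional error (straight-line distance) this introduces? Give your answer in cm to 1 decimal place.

1.1 cm

Truncating at 7 decimal places can drop up to a full unit in the last place, so each coordinate may be off by as much as 1e-07°.
N–S: 1e-07° × 111700 m/° = 0.01117 m.
East–west component at 81.1656°: 1e-07° × 111700 × cos 81.1656° ≈ 1e-07 × 17154.8 ≈ 0.00171548 m.
The two errors are perpendicular, so the maximum displacement is √(0.01117² + 0.00171548²) ≈ 0.011301 m.
That is 0.011301 m = 1.1301 cm.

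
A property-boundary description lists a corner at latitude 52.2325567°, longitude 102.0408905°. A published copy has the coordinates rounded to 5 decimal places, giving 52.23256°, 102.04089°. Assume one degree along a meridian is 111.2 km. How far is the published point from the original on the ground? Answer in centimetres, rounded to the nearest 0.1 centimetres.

The latitude changed by -0.0000033° and the longitude by +0.0000005°.
N–S: -0.0000033° × 111200 m/° = -0.36696 m.
East–west at this latitude: 0.0000005° × 111200 × cos 52.2326° ≈ 0.0000005 × 68105.3 = 0.0340527 m.
Combined displacement = (0.36696² + 0.0340527²)^½ ≈ 0.368537 m.
That is 0.368537 m = 36.854 cm.

36.9 centimetres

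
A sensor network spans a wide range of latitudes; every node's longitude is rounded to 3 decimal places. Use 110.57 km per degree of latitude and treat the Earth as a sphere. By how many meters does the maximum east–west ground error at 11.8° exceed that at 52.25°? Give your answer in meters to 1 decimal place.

Rounding to 3 decimal places leaves the longitude within ±0.0005° of the true value.
At 11.8°: 0.0005° × 110570 × cos 11.8° = 0.0005 × 110570 × 0.9789 ≈ 54.117 m.
At 52.25°: 0.0005° × 110570 × cos 52.25° = 0.0005 × 110570 × 0.6122 ≈ 33.846 m.
So the lower-latitude error exceeds the higher by 54.117 − 33.846 = 20.27 m.

20.3 meters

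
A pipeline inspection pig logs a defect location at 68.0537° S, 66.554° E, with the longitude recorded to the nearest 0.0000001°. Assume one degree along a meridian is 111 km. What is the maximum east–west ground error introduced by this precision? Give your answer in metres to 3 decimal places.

0.002 metres

Rounding to 7 decimal places leaves the longitude within ±5e-08° of the true value.
One degree of longitude at 68.0537° is 111000 × cos 68.0537° ≈ 111000 × 0.3737 = 41484.9 m.
East–west error: 5e-08° × 41484.9 m/° ≈ 0.00207424 m.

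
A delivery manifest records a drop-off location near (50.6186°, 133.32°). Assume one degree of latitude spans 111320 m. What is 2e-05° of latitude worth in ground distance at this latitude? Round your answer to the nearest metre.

2e-05° × 111320 m/° = 2.2264 m.

2 metres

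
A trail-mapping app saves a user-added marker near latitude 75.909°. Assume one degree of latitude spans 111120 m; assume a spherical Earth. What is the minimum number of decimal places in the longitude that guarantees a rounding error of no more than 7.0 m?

4

At 75.909° one degree of longitude covers 111120 × cos 75.909° ≈ 111120 × 0.2435 ≈ 27053.6 m.
Rounding to N decimal places gives at most 0.5 × 10⁻ᴺ degrees of error, i.e. 0.5 × 10⁻ᴺ × 27053.6 m.
Need 0.5 × 27053.6 × 10⁻ᴺ ≤ 7.0 → 10⁻ᴺ ≤ 5.175e-04, so N ≥ 3.29.
At 3 places the error can reach 13.5 m, but 4 places keeps it to 1.35 m.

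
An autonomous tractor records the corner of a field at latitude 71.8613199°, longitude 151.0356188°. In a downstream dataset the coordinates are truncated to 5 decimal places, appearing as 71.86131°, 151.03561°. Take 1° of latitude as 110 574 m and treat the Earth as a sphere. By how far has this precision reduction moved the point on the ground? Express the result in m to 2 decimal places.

The latitude changed by +0.0000099° and the longitude by +0.0000088°.
North–south shift: 0.0000099 × 110574 = 1.09468 m.
E–W at 71.8613°: 0.0000088° × 110574 × cos 71.8613° = 0.0000088 × 110574 × 0.3113 ≈ 0.302929 m.
Distance: √(1.09468² + 0.302929²) ≈ 1.13582 m.

1.14 m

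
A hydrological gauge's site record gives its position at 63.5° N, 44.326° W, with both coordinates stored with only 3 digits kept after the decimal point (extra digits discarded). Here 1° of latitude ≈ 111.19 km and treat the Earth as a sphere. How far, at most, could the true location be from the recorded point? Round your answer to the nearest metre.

Truncating at 3 decimal places can drop up to a full unit in the last place, so each coordinate may be off by as much as 0.001°.
Latitude error → 0.001 × 111190 = 111.19 m along the meridian.
E–W at 63.5°: 0.001° × 111190 × cos 63.5° = 0.001 × 111190 × 0.4462 ≈ 49.6127 m.
The two errors are perpendicular, so the maximum displacement is √(111.19² + 49.6127²) ≈ 121.756 m.

122 metres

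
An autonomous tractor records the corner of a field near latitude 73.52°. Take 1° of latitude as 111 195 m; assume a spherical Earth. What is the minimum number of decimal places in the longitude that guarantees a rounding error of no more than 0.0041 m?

At 73.52° one degree of longitude covers 111195 × cos 73.52° ≈ 111195 × 0.2837 ≈ 31543.9 m.
Rounding to N decimal places gives at most 0.5 × 10⁻ᴺ degrees of error, i.e. 0.5 × 10⁻ᴺ × 31543.9 m.
Need 0.5 × 31543.9 × 10⁻ᴺ ≤ 0.0041 → 10⁻ᴺ ≤ 2.600e-07, so N ≥ 6.59.
At 6 places the error can reach 0.0158 m, but 7 places keeps it to 0.00158 m.

7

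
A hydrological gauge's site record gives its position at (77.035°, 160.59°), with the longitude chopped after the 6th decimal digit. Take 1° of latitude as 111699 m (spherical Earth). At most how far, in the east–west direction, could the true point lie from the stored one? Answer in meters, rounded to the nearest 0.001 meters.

Truncating at 6 decimal places can drop up to a full unit in the last place, so the longitude may be off by as much as 1e-06°.
Parallels shrink by cos φ, so at 77.035° a degree of longitude is 111699 × 0.2244 ≈ 25060.3 m.
So at most 1e-06° × 25060.3 ≈ 0.0250603 m east–west.

0.025 meters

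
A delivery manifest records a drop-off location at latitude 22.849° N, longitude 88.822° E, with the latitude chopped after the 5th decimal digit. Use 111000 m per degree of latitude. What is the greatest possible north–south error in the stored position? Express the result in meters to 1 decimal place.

Truncating at 5 decimal places can drop up to a full unit in the last place, so the latitude may be off by as much as 1e-05°.
North–south distance: 1e-05° × 111000 m/° = 1.11 m.

1.1 meters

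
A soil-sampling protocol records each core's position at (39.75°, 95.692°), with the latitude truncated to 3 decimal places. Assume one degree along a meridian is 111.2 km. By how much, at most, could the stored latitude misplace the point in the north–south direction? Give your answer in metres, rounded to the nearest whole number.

111 metres

Truncating at 3 decimal places can drop up to a full unit in the last place, so the latitude may be off by as much as 0.001°.
So the N–S error is at most 0.001 × 111200 = 111.2 m.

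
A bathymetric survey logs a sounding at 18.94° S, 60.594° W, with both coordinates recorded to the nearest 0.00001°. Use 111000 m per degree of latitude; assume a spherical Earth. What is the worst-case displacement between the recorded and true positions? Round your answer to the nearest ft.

3 ft

Rounding to 5 decimal places leaves each coordinate within ±5e-06° of the true value.
Latitude error → 5e-06 × 111000 = 0.555 m along the meridian.
East–west component at 18.94°: 5e-06° × 111000 × cos 18.94° ≈ 5e-06 × 104990 ≈ 0.524952 m.
The two errors are perpendicular, so the maximum displacement is √(0.555² + 0.524952²) ≈ 0.763937 m.
In feet: 0.763937 m ÷ 0.3048 ≈ 2.5064 ft.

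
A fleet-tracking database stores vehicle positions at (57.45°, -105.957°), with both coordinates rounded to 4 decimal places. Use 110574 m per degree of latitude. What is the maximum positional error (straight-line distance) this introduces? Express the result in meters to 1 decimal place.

6.3 meters

Rounding to 4 decimal places leaves each coordinate within ±5e-05° of the true value.
N–S: 5e-05° × 110574 m/° = 5.5287 m.
East–west component at 57.45°: 5e-05° × 110574 × cos 57.45° ≈ 5e-05 × 59492.7 ≈ 2.97464 m.
Worst case both components are at the extreme and orthogonal: √(5.5287² + 2.97464²) ≈ 6.27814 m.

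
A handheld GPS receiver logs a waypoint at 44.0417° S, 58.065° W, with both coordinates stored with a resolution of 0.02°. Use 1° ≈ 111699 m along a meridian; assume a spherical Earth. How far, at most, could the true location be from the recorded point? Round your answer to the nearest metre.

With a 0.02° grid the true value lies within half a step, ±0.02°/2 = ±0.01°, of the stored one.
N–S: 0.01° × 111699 m/° = 1116.99 m.
Longitude error → 0.01 × 111699 × cos 44.0417° = 0.01 × 111699 × 0.7188 ≈ 802.93 m.
Worst case both components are at the extreme and orthogonal: √(1116.99² + 802.93²) ≈ 1375.63 m.

1376 metres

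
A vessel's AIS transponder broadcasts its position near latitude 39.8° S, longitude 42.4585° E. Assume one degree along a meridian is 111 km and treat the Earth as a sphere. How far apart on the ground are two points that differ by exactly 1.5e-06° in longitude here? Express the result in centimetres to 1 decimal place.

12.8 centimetres

1.5e-06° of longitude at 39.8° is 1.5e-06 × 111000 × cos 39.8° ≈ 1.5e-06 × 85279.5 = 0.127919 m.
That is 0.127919 m = 12.792 cm.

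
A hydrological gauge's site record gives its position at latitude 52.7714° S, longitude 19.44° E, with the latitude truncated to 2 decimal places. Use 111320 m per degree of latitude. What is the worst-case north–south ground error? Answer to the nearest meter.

1113 meters

Truncating at 2 decimal places can drop up to a full unit in the last place, so the latitude may be off by as much as 0.01°.
So the N–S error is at most 0.01 × 111320 = 1113.2 m.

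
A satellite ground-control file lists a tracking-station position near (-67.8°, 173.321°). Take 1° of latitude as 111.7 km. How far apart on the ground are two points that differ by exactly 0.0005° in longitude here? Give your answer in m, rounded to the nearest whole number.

At 67.8° a degree of longitude is 111700 × cos 67.8° ≈ 42204.8 m, so 0.0005° corresponds to 21.1024 m.

21 m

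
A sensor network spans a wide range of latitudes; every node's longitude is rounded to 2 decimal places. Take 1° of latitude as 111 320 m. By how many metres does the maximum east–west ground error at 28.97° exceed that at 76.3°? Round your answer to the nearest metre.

Rounding to 2 decimal places leaves the longitude within ±0.005° of the true value.
Error at 28.97° = 0.005° × 111320 × cos 28.97° ≈ 556.6 × 0.8749 = 486.95 m.
Error at 76.3° = 0.005° × 111320 × cos 76.3° ≈ 556.6 × 0.2368 = 131.82 m.
So the lower-latitude error exceeds the higher by 486.95 − 131.82 = 355.13 m.

355 metres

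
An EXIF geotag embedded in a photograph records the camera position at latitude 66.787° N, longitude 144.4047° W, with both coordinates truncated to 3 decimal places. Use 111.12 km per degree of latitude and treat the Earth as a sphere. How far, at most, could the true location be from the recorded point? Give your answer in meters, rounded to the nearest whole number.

Truncating at 3 decimal places can drop up to a full unit in the last place, so each coordinate may be off by as much as 0.001°.
North–south component: 0.001° × 111120 = 111.12 m.
Longitude error → 0.001 × 111120 × cos 66.787° = 0.001 × 111120 × 0.3942 ≈ 43.798 m.
Worst case both components are at the extreme and orthogonal: √(111.12² + 43.798²) ≈ 119.44 m.

119 meters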